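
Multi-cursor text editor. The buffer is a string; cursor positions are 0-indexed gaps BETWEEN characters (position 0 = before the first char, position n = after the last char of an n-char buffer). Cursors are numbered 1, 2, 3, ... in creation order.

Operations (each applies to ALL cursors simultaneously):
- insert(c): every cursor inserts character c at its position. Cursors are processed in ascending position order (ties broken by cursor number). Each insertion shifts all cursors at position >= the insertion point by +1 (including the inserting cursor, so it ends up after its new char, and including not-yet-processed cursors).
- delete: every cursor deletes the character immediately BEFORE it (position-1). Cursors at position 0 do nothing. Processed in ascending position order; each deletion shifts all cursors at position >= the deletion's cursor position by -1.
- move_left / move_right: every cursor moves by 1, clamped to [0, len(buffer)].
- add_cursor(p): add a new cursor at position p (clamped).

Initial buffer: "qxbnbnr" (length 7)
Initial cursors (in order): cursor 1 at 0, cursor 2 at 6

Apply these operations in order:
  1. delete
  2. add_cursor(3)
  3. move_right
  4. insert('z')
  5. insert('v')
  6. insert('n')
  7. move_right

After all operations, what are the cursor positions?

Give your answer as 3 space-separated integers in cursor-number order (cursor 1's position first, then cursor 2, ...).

After op 1 (delete): buffer="qxbnbr" (len 6), cursors c1@0 c2@5, authorship ......
After op 2 (add_cursor(3)): buffer="qxbnbr" (len 6), cursors c1@0 c3@3 c2@5, authorship ......
After op 3 (move_right): buffer="qxbnbr" (len 6), cursors c1@1 c3@4 c2@6, authorship ......
After op 4 (insert('z')): buffer="qzxbnzbrz" (len 9), cursors c1@2 c3@6 c2@9, authorship .1...3..2
After op 5 (insert('v')): buffer="qzvxbnzvbrzv" (len 12), cursors c1@3 c3@8 c2@12, authorship .11...33..22
After op 6 (insert('n')): buffer="qzvnxbnzvnbrzvn" (len 15), cursors c1@4 c3@10 c2@15, authorship .111...333..222
After op 7 (move_right): buffer="qzvnxbnzvnbrzvn" (len 15), cursors c1@5 c3@11 c2@15, authorship .111...333..222

Answer: 5 15 11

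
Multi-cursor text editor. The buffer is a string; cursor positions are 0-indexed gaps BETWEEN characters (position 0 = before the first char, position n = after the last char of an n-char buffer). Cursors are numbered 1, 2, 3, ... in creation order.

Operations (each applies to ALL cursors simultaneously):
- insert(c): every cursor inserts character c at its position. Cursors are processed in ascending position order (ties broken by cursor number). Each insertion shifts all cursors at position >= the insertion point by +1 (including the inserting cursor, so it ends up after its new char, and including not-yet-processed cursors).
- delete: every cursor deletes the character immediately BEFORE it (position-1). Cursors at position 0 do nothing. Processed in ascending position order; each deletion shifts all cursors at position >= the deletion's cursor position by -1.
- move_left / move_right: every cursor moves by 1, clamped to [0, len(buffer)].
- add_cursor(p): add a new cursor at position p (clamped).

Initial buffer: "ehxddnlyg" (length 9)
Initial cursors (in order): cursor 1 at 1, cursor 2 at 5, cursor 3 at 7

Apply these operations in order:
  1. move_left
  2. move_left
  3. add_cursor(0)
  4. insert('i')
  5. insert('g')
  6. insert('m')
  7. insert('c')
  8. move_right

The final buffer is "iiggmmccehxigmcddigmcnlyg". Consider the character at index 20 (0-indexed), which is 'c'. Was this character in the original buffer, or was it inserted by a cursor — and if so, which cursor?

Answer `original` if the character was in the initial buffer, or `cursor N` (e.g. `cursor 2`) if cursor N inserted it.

After op 1 (move_left): buffer="ehxddnlyg" (len 9), cursors c1@0 c2@4 c3@6, authorship .........
After op 2 (move_left): buffer="ehxddnlyg" (len 9), cursors c1@0 c2@3 c3@5, authorship .........
After op 3 (add_cursor(0)): buffer="ehxddnlyg" (len 9), cursors c1@0 c4@0 c2@3 c3@5, authorship .........
After op 4 (insert('i')): buffer="iiehxiddinlyg" (len 13), cursors c1@2 c4@2 c2@6 c3@9, authorship 14...2..3....
After op 5 (insert('g')): buffer="iiggehxigddignlyg" (len 17), cursors c1@4 c4@4 c2@9 c3@13, authorship 1414...22..33....
After op 6 (insert('m')): buffer="iiggmmehxigmddigmnlyg" (len 21), cursors c1@6 c4@6 c2@12 c3@17, authorship 141414...222..333....
After op 7 (insert('c')): buffer="iiggmmccehxigmcddigmcnlyg" (len 25), cursors c1@8 c4@8 c2@15 c3@21, authorship 14141414...2222..3333....
After op 8 (move_right): buffer="iiggmmccehxigmcddigmcnlyg" (len 25), cursors c1@9 c4@9 c2@16 c3@22, authorship 14141414...2222..3333....
Authorship (.=original, N=cursor N): 1 4 1 4 1 4 1 4 . . . 2 2 2 2 . . 3 3 3 3 . . . .
Index 20: author = 3

Answer: cursor 3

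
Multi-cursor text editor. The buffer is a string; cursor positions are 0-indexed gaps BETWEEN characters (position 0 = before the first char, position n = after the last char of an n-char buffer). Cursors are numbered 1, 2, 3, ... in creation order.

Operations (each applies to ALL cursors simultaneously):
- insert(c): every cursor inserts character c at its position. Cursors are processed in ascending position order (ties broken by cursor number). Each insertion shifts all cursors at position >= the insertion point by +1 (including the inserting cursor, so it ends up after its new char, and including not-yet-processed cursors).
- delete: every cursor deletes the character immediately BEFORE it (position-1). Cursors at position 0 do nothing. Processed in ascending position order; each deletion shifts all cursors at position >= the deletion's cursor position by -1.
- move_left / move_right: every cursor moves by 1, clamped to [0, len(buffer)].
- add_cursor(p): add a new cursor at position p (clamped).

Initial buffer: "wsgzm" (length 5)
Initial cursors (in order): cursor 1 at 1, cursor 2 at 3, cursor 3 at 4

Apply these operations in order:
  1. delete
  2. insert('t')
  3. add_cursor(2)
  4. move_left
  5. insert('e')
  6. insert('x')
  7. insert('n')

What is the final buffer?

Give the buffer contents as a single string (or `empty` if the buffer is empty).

After op 1 (delete): buffer="sm" (len 2), cursors c1@0 c2@1 c3@1, authorship ..
After op 2 (insert('t')): buffer="tsttm" (len 5), cursors c1@1 c2@4 c3@4, authorship 1.23.
After op 3 (add_cursor(2)): buffer="tsttm" (len 5), cursors c1@1 c4@2 c2@4 c3@4, authorship 1.23.
After op 4 (move_left): buffer="tsttm" (len 5), cursors c1@0 c4@1 c2@3 c3@3, authorship 1.23.
After op 5 (insert('e')): buffer="etesteetm" (len 9), cursors c1@1 c4@3 c2@7 c3@7, authorship 114.2233.
After op 6 (insert('x')): buffer="extexsteexxtm" (len 13), cursors c1@2 c4@5 c2@11 c3@11, authorship 11144.223233.
After op 7 (insert('n')): buffer="exntexnsteexxnntm" (len 17), cursors c1@3 c4@7 c2@15 c3@15, authorship 1111444.22323233.

Answer: exntexnsteexxnntm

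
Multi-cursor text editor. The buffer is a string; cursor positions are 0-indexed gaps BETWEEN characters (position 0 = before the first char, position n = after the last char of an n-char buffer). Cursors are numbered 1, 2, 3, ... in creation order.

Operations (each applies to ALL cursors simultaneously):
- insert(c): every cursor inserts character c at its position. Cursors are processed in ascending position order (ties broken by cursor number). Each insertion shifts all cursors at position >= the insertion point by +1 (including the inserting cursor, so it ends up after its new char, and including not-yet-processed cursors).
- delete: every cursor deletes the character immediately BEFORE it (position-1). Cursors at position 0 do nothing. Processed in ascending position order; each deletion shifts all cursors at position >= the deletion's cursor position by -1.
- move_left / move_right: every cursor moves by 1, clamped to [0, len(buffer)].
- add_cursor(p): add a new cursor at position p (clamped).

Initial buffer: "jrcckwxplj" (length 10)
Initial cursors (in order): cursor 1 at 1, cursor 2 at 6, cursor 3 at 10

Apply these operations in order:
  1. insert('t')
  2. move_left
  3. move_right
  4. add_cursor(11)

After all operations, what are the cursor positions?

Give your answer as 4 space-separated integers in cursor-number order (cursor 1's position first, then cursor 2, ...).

After op 1 (insert('t')): buffer="jtrcckwtxpljt" (len 13), cursors c1@2 c2@8 c3@13, authorship .1.....2....3
After op 2 (move_left): buffer="jtrcckwtxpljt" (len 13), cursors c1@1 c2@7 c3@12, authorship .1.....2....3
After op 3 (move_right): buffer="jtrcckwtxpljt" (len 13), cursors c1@2 c2@8 c3@13, authorship .1.....2....3
After op 4 (add_cursor(11)): buffer="jtrcckwtxpljt" (len 13), cursors c1@2 c2@8 c4@11 c3@13, authorship .1.....2....3

Answer: 2 8 13 11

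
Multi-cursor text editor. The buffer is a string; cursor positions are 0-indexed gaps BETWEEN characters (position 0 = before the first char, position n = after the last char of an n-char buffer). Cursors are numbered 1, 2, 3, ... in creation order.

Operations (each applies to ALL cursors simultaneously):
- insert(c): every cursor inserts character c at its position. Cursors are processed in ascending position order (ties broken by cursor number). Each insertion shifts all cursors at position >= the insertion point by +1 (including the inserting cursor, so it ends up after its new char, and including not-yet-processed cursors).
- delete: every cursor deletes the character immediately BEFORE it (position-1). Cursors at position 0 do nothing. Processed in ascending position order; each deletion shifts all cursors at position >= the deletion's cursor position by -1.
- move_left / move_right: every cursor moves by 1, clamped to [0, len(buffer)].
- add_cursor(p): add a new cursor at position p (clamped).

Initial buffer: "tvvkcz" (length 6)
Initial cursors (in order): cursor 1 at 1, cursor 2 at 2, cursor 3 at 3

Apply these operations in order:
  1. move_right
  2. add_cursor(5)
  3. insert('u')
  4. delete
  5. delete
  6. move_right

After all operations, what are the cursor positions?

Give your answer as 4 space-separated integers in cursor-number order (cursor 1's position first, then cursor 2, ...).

Answer: 2 2 2 2

Derivation:
After op 1 (move_right): buffer="tvvkcz" (len 6), cursors c1@2 c2@3 c3@4, authorship ......
After op 2 (add_cursor(5)): buffer="tvvkcz" (len 6), cursors c1@2 c2@3 c3@4 c4@5, authorship ......
After op 3 (insert('u')): buffer="tvuvukucuz" (len 10), cursors c1@3 c2@5 c3@7 c4@9, authorship ..1.2.3.4.
After op 4 (delete): buffer="tvvkcz" (len 6), cursors c1@2 c2@3 c3@4 c4@5, authorship ......
After op 5 (delete): buffer="tz" (len 2), cursors c1@1 c2@1 c3@1 c4@1, authorship ..
After op 6 (move_right): buffer="tz" (len 2), cursors c1@2 c2@2 c3@2 c4@2, authorship ..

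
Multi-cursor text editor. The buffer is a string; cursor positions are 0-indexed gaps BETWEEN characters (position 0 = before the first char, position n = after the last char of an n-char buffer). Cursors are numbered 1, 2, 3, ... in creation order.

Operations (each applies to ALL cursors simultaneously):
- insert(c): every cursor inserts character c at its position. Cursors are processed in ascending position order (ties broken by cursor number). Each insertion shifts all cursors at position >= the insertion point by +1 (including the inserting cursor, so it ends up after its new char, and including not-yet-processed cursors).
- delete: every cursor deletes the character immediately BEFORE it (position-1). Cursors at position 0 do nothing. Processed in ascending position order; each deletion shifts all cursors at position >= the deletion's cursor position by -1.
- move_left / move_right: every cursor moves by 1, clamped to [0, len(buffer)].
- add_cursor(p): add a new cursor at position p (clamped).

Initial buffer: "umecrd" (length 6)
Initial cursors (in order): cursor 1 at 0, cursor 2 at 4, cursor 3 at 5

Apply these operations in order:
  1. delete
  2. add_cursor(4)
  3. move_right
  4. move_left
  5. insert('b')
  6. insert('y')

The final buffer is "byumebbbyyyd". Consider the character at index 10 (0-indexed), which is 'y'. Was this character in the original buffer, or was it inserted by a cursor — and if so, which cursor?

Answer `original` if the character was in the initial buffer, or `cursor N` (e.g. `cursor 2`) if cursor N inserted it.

Answer: cursor 4

Derivation:
After op 1 (delete): buffer="umed" (len 4), cursors c1@0 c2@3 c3@3, authorship ....
After op 2 (add_cursor(4)): buffer="umed" (len 4), cursors c1@0 c2@3 c3@3 c4@4, authorship ....
After op 3 (move_right): buffer="umed" (len 4), cursors c1@1 c2@4 c3@4 c4@4, authorship ....
After op 4 (move_left): buffer="umed" (len 4), cursors c1@0 c2@3 c3@3 c4@3, authorship ....
After op 5 (insert('b')): buffer="bumebbbd" (len 8), cursors c1@1 c2@7 c3@7 c4@7, authorship 1...234.
After op 6 (insert('y')): buffer="byumebbbyyyd" (len 12), cursors c1@2 c2@11 c3@11 c4@11, authorship 11...234234.
Authorship (.=original, N=cursor N): 1 1 . . . 2 3 4 2 3 4 .
Index 10: author = 4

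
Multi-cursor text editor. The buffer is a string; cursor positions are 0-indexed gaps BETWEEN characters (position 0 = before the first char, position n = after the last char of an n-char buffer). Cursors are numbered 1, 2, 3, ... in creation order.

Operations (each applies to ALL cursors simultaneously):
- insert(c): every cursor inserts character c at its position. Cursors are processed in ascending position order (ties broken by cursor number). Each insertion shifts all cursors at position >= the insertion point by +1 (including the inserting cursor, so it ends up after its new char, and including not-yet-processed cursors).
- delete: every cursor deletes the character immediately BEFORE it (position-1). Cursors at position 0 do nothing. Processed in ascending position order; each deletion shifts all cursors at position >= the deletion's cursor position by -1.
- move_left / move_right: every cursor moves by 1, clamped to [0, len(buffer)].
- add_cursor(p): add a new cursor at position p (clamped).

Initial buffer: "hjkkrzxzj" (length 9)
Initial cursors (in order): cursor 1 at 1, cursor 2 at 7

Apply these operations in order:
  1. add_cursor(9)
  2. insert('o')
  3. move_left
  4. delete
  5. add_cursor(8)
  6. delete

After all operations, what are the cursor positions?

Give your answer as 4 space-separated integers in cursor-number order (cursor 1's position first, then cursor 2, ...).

Answer: 0 5 5 5

Derivation:
After op 1 (add_cursor(9)): buffer="hjkkrzxzj" (len 9), cursors c1@1 c2@7 c3@9, authorship .........
After op 2 (insert('o')): buffer="hojkkrzxozjo" (len 12), cursors c1@2 c2@9 c3@12, authorship .1......2..3
After op 3 (move_left): buffer="hojkkrzxozjo" (len 12), cursors c1@1 c2@8 c3@11, authorship .1......2..3
After op 4 (delete): buffer="ojkkrzozo" (len 9), cursors c1@0 c2@6 c3@8, authorship 1.....2.3
After op 5 (add_cursor(8)): buffer="ojkkrzozo" (len 9), cursors c1@0 c2@6 c3@8 c4@8, authorship 1.....2.3
After op 6 (delete): buffer="ojkkro" (len 6), cursors c1@0 c2@5 c3@5 c4@5, authorship 1....3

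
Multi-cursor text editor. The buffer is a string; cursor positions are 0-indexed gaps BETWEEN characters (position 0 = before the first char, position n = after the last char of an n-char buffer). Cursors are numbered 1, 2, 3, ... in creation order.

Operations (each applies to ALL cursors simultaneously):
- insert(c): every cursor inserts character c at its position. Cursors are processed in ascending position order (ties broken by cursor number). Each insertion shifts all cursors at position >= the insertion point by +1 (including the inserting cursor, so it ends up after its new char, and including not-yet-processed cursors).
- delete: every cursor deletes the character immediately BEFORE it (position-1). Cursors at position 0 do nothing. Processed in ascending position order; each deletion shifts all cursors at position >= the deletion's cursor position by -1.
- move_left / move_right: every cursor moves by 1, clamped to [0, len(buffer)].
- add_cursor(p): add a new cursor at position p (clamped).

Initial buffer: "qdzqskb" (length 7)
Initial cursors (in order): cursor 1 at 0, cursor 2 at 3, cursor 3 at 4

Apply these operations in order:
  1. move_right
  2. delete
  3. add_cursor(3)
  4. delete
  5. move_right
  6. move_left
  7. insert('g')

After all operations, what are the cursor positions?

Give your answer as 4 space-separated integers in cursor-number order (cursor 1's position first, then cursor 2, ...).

After op 1 (move_right): buffer="qdzqskb" (len 7), cursors c1@1 c2@4 c3@5, authorship .......
After op 2 (delete): buffer="dzkb" (len 4), cursors c1@0 c2@2 c3@2, authorship ....
After op 3 (add_cursor(3)): buffer="dzkb" (len 4), cursors c1@0 c2@2 c3@2 c4@3, authorship ....
After op 4 (delete): buffer="b" (len 1), cursors c1@0 c2@0 c3@0 c4@0, authorship .
After op 5 (move_right): buffer="b" (len 1), cursors c1@1 c2@1 c3@1 c4@1, authorship .
After op 6 (move_left): buffer="b" (len 1), cursors c1@0 c2@0 c3@0 c4@0, authorship .
After op 7 (insert('g')): buffer="ggggb" (len 5), cursors c1@4 c2@4 c3@4 c4@4, authorship 1234.

Answer: 4 4 4 4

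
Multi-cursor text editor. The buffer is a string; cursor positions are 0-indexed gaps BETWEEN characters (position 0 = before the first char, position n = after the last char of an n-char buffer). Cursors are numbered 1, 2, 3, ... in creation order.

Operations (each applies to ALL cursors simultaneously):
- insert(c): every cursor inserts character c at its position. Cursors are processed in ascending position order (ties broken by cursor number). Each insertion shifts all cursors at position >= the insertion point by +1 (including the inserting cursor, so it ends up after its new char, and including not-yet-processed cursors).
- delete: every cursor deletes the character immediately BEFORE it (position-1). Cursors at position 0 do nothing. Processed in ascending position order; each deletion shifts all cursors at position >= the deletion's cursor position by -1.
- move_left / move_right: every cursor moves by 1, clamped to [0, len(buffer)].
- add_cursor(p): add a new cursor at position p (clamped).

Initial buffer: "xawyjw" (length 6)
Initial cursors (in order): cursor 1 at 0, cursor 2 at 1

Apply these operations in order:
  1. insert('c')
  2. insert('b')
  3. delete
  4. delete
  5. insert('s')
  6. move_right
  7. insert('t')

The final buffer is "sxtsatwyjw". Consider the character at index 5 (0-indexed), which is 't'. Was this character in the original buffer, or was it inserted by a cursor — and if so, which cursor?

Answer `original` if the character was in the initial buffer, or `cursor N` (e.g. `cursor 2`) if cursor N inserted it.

Answer: cursor 2

Derivation:
After op 1 (insert('c')): buffer="cxcawyjw" (len 8), cursors c1@1 c2@3, authorship 1.2.....
After op 2 (insert('b')): buffer="cbxcbawyjw" (len 10), cursors c1@2 c2@5, authorship 11.22.....
After op 3 (delete): buffer="cxcawyjw" (len 8), cursors c1@1 c2@3, authorship 1.2.....
After op 4 (delete): buffer="xawyjw" (len 6), cursors c1@0 c2@1, authorship ......
After op 5 (insert('s')): buffer="sxsawyjw" (len 8), cursors c1@1 c2@3, authorship 1.2.....
After op 6 (move_right): buffer="sxsawyjw" (len 8), cursors c1@2 c2@4, authorship 1.2.....
After op 7 (insert('t')): buffer="sxtsatwyjw" (len 10), cursors c1@3 c2@6, authorship 1.12.2....
Authorship (.=original, N=cursor N): 1 . 1 2 . 2 . . . .
Index 5: author = 2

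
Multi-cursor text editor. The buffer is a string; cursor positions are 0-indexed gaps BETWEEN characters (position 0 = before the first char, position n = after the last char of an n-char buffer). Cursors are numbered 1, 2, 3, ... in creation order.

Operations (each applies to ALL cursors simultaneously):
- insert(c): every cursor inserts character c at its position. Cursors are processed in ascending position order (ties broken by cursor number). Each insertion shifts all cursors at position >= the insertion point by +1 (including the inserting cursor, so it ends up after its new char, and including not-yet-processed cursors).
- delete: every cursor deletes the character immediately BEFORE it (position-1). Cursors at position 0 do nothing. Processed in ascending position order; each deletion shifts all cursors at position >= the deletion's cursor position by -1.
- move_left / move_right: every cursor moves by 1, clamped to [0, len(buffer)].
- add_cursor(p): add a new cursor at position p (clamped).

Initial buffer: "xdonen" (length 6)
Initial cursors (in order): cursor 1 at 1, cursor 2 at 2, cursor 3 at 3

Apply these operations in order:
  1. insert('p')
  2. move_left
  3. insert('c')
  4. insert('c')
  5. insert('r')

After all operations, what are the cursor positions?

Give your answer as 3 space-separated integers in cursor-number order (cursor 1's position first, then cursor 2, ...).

Answer: 4 9 14

Derivation:
After op 1 (insert('p')): buffer="xpdpopnen" (len 9), cursors c1@2 c2@4 c3@6, authorship .1.2.3...
After op 2 (move_left): buffer="xpdpopnen" (len 9), cursors c1@1 c2@3 c3@5, authorship .1.2.3...
After op 3 (insert('c')): buffer="xcpdcpocpnen" (len 12), cursors c1@2 c2@5 c3@8, authorship .11.22.33...
After op 4 (insert('c')): buffer="xccpdccpoccpnen" (len 15), cursors c1@3 c2@7 c3@11, authorship .111.222.333...
After op 5 (insert('r')): buffer="xccrpdccrpoccrpnen" (len 18), cursors c1@4 c2@9 c3@14, authorship .1111.2222.3333...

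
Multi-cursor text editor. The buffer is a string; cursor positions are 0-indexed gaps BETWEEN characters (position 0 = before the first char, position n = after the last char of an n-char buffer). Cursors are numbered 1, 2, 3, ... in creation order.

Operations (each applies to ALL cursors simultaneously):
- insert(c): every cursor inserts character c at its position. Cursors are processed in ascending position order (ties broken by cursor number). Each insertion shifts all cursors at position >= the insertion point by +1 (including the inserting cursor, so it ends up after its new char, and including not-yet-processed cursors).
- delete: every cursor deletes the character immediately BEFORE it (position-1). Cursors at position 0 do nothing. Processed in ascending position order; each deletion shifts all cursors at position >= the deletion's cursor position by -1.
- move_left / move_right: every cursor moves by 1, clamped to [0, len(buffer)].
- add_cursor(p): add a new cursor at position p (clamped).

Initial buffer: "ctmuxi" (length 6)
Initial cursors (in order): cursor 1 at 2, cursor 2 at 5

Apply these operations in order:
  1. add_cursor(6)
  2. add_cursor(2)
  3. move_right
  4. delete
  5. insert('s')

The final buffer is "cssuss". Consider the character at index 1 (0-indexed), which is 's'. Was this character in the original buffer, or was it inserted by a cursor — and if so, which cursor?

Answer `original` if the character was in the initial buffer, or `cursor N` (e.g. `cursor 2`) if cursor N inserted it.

After op 1 (add_cursor(6)): buffer="ctmuxi" (len 6), cursors c1@2 c2@5 c3@6, authorship ......
After op 2 (add_cursor(2)): buffer="ctmuxi" (len 6), cursors c1@2 c4@2 c2@5 c3@6, authorship ......
After op 3 (move_right): buffer="ctmuxi" (len 6), cursors c1@3 c4@3 c2@6 c3@6, authorship ......
After op 4 (delete): buffer="cu" (len 2), cursors c1@1 c4@1 c2@2 c3@2, authorship ..
After op 5 (insert('s')): buffer="cssuss" (len 6), cursors c1@3 c4@3 c2@6 c3@6, authorship .14.23
Authorship (.=original, N=cursor N): . 1 4 . 2 3
Index 1: author = 1

Answer: cursor 1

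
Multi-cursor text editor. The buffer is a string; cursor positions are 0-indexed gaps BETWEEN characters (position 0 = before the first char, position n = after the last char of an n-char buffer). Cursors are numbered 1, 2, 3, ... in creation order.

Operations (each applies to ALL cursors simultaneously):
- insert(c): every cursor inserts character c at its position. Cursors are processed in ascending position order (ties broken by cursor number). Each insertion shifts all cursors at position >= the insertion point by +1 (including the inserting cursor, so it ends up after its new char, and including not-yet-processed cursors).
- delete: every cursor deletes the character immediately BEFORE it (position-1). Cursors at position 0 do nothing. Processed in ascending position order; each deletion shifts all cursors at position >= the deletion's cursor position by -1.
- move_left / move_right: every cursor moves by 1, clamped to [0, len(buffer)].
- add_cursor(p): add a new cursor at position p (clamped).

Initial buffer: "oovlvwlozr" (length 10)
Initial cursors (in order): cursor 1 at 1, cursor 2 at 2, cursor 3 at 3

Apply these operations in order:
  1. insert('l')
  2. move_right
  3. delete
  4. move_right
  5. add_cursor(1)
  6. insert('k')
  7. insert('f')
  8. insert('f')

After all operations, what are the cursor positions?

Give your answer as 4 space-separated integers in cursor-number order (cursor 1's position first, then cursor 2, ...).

After op 1 (insert('l')): buffer="ololvllvwlozr" (len 13), cursors c1@2 c2@4 c3@6, authorship .1.2.3.......
After op 2 (move_right): buffer="ololvllvwlozr" (len 13), cursors c1@3 c2@5 c3@7, authorship .1.2.3.......
After op 3 (delete): buffer="olllvwlozr" (len 10), cursors c1@2 c2@3 c3@4, authorship .123......
After op 4 (move_right): buffer="olllvwlozr" (len 10), cursors c1@3 c2@4 c3@5, authorship .123......
After op 5 (add_cursor(1)): buffer="olllvwlozr" (len 10), cursors c4@1 c1@3 c2@4 c3@5, authorship .123......
After op 6 (insert('k')): buffer="okllklkvkwlozr" (len 14), cursors c4@2 c1@5 c2@7 c3@9, authorship .412132.3.....
After op 7 (insert('f')): buffer="okfllkflkfvkfwlozr" (len 18), cursors c4@3 c1@7 c2@10 c3@13, authorship .441211322.33.....
After op 8 (insert('f')): buffer="okffllkfflkffvkffwlozr" (len 22), cursors c4@4 c1@9 c2@13 c3@17, authorship .444121113222.333.....

Answer: 9 13 17 4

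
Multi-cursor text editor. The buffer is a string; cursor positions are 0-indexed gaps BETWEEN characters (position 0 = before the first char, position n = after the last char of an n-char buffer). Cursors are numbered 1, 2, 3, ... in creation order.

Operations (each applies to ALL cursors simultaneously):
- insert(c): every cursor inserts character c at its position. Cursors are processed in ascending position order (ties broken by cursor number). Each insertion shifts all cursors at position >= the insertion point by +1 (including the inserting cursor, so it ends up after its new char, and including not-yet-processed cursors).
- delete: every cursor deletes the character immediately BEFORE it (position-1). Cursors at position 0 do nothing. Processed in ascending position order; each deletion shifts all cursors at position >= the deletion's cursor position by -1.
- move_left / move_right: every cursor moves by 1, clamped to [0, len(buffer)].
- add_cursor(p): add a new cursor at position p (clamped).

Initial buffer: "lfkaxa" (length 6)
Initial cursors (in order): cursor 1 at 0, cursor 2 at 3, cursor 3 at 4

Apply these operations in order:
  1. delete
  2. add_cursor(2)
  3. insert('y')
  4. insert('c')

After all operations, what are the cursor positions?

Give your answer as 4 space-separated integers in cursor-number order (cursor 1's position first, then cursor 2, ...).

After op 1 (delete): buffer="lfxa" (len 4), cursors c1@0 c2@2 c3@2, authorship ....
After op 2 (add_cursor(2)): buffer="lfxa" (len 4), cursors c1@0 c2@2 c3@2 c4@2, authorship ....
After op 3 (insert('y')): buffer="ylfyyyxa" (len 8), cursors c1@1 c2@6 c3@6 c4@6, authorship 1..234..
After op 4 (insert('c')): buffer="yclfyyycccxa" (len 12), cursors c1@2 c2@10 c3@10 c4@10, authorship 11..234234..

Answer: 2 10 10 10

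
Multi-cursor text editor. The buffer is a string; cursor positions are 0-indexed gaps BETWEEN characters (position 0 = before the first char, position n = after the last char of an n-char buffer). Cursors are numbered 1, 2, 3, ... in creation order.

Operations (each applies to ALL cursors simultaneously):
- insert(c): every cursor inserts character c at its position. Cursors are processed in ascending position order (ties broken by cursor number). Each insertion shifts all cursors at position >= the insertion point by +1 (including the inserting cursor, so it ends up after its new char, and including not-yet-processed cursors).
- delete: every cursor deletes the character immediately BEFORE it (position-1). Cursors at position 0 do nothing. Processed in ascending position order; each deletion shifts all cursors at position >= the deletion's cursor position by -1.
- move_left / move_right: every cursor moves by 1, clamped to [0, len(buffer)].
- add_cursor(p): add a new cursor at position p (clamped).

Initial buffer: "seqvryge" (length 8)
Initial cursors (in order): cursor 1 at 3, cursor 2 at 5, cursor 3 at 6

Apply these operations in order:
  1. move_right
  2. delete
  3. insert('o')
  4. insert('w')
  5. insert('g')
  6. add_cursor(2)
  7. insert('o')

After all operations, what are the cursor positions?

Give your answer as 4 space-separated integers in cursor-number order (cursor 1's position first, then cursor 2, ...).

Answer: 8 17 17 3

Derivation:
After op 1 (move_right): buffer="seqvryge" (len 8), cursors c1@4 c2@6 c3@7, authorship ........
After op 2 (delete): buffer="seqre" (len 5), cursors c1@3 c2@4 c3@4, authorship .....
After op 3 (insert('o')): buffer="seqorooe" (len 8), cursors c1@4 c2@7 c3@7, authorship ...1.23.
After op 4 (insert('w')): buffer="seqowroowwe" (len 11), cursors c1@5 c2@10 c3@10, authorship ...11.2323.
After op 5 (insert('g')): buffer="seqowgroowwgge" (len 14), cursors c1@6 c2@13 c3@13, authorship ...111.232323.
After op 6 (add_cursor(2)): buffer="seqowgroowwgge" (len 14), cursors c4@2 c1@6 c2@13 c3@13, authorship ...111.232323.
After op 7 (insert('o')): buffer="seoqowgoroowwggooe" (len 18), cursors c4@3 c1@8 c2@17 c3@17, authorship ..4.1111.23232323.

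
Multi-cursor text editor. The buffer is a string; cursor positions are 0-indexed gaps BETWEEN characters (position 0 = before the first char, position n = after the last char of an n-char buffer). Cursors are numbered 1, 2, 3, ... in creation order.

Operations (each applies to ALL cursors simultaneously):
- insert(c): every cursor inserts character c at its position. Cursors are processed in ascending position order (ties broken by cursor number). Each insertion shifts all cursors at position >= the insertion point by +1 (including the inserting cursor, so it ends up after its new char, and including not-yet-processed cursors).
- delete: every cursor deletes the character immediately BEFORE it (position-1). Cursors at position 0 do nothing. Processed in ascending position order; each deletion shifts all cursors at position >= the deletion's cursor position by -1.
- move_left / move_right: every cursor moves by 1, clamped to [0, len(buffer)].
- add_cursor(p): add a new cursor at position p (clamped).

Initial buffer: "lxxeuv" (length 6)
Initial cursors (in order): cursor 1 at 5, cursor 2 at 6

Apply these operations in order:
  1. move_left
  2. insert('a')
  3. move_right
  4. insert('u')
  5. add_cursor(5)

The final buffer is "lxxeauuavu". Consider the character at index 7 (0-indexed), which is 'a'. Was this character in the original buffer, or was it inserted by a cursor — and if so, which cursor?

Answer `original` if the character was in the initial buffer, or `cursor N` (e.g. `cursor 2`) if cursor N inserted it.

After op 1 (move_left): buffer="lxxeuv" (len 6), cursors c1@4 c2@5, authorship ......
After op 2 (insert('a')): buffer="lxxeauav" (len 8), cursors c1@5 c2@7, authorship ....1.2.
After op 3 (move_right): buffer="lxxeauav" (len 8), cursors c1@6 c2@8, authorship ....1.2.
After op 4 (insert('u')): buffer="lxxeauuavu" (len 10), cursors c1@7 c2@10, authorship ....1.12.2
After op 5 (add_cursor(5)): buffer="lxxeauuavu" (len 10), cursors c3@5 c1@7 c2@10, authorship ....1.12.2
Authorship (.=original, N=cursor N): . . . . 1 . 1 2 . 2
Index 7: author = 2

Answer: cursor 2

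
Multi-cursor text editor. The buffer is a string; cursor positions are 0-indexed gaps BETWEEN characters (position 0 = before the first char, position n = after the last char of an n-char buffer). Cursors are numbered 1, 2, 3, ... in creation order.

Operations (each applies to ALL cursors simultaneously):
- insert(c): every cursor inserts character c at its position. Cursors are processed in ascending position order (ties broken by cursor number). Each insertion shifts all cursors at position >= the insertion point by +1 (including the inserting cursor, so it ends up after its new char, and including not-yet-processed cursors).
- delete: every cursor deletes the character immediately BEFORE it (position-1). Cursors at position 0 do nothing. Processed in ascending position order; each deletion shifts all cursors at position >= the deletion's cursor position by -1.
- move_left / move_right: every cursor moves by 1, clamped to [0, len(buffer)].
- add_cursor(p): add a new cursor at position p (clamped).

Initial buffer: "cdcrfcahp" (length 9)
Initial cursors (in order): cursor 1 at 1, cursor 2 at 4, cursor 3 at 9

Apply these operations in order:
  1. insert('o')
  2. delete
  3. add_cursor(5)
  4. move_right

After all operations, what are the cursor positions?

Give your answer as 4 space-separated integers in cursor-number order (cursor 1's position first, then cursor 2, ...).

After op 1 (insert('o')): buffer="codcrofcahpo" (len 12), cursors c1@2 c2@6 c3@12, authorship .1...2.....3
After op 2 (delete): buffer="cdcrfcahp" (len 9), cursors c1@1 c2@4 c3@9, authorship .........
After op 3 (add_cursor(5)): buffer="cdcrfcahp" (len 9), cursors c1@1 c2@4 c4@5 c3@9, authorship .........
After op 4 (move_right): buffer="cdcrfcahp" (len 9), cursors c1@2 c2@5 c4@6 c3@9, authorship .........

Answer: 2 5 9 6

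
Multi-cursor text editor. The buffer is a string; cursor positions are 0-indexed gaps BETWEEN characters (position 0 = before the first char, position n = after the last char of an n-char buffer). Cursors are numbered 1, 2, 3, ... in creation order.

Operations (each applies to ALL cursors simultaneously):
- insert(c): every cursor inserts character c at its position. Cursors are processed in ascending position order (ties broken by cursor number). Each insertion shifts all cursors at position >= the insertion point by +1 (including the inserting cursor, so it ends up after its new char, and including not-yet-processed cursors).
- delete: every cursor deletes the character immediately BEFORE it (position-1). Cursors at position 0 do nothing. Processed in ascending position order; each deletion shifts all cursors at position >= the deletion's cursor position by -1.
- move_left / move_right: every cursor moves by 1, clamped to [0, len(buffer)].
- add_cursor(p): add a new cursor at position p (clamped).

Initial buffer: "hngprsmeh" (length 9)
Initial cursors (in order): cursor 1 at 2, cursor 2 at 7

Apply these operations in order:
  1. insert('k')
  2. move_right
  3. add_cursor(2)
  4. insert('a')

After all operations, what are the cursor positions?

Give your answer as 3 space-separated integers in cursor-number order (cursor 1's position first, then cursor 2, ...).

Answer: 6 13 3

Derivation:
After op 1 (insert('k')): buffer="hnkgprsmkeh" (len 11), cursors c1@3 c2@9, authorship ..1.....2..
After op 2 (move_right): buffer="hnkgprsmkeh" (len 11), cursors c1@4 c2@10, authorship ..1.....2..
After op 3 (add_cursor(2)): buffer="hnkgprsmkeh" (len 11), cursors c3@2 c1@4 c2@10, authorship ..1.....2..
After op 4 (insert('a')): buffer="hnakgaprsmkeah" (len 14), cursors c3@3 c1@6 c2@13, authorship ..31.1....2.2.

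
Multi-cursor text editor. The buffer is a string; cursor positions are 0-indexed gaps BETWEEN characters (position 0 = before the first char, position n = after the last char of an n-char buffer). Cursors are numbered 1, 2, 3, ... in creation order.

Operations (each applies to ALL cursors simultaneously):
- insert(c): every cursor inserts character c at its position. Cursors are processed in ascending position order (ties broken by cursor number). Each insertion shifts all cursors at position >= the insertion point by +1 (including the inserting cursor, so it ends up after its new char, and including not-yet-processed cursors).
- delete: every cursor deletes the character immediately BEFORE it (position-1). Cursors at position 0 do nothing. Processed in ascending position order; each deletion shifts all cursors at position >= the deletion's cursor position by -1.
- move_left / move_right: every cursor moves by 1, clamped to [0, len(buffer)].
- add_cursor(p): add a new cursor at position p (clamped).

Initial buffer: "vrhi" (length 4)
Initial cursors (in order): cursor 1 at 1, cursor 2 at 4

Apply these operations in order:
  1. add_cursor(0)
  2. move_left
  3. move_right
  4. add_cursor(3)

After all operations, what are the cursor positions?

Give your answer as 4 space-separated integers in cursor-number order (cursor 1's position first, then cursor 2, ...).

Answer: 1 4 1 3

Derivation:
After op 1 (add_cursor(0)): buffer="vrhi" (len 4), cursors c3@0 c1@1 c2@4, authorship ....
After op 2 (move_left): buffer="vrhi" (len 4), cursors c1@0 c3@0 c2@3, authorship ....
After op 3 (move_right): buffer="vrhi" (len 4), cursors c1@1 c3@1 c2@4, authorship ....
After op 4 (add_cursor(3)): buffer="vrhi" (len 4), cursors c1@1 c3@1 c4@3 c2@4, authorship ....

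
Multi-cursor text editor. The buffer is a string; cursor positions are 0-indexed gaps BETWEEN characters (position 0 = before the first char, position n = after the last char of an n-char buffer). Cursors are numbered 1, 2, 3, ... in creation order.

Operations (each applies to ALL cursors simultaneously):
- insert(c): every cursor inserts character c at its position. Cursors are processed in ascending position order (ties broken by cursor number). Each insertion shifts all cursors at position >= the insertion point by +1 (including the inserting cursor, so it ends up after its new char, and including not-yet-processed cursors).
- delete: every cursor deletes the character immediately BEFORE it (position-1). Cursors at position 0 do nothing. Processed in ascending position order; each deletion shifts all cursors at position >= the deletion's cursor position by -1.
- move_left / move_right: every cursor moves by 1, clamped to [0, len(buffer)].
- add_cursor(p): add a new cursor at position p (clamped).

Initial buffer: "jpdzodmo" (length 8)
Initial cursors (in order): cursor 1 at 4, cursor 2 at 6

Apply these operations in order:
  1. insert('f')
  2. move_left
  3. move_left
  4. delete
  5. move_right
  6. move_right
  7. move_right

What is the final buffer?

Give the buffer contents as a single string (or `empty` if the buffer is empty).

Answer: jpzfdfmo

Derivation:
After op 1 (insert('f')): buffer="jpdzfodfmo" (len 10), cursors c1@5 c2@8, authorship ....1..2..
After op 2 (move_left): buffer="jpdzfodfmo" (len 10), cursors c1@4 c2@7, authorship ....1..2..
After op 3 (move_left): buffer="jpdzfodfmo" (len 10), cursors c1@3 c2@6, authorship ....1..2..
After op 4 (delete): buffer="jpzfdfmo" (len 8), cursors c1@2 c2@4, authorship ...1.2..
After op 5 (move_right): buffer="jpzfdfmo" (len 8), cursors c1@3 c2@5, authorship ...1.2..
After op 6 (move_right): buffer="jpzfdfmo" (len 8), cursors c1@4 c2@6, authorship ...1.2..
After op 7 (move_right): buffer="jpzfdfmo" (len 8), cursors c1@5 c2@7, authorship ...1.2..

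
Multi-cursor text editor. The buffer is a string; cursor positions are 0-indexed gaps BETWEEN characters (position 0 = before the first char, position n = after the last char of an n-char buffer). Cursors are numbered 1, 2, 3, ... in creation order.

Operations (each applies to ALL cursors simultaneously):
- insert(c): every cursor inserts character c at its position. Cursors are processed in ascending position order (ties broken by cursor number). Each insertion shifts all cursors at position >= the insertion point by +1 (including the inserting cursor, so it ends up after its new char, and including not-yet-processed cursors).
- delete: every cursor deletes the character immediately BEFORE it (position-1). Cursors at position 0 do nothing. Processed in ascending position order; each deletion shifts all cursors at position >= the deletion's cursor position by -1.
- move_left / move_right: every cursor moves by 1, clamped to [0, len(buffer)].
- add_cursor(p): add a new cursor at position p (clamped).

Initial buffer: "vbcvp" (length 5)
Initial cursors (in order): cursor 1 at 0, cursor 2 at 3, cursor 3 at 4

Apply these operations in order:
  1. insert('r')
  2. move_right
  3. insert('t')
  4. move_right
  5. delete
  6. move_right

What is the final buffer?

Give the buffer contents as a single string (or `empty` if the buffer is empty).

After op 1 (insert('r')): buffer="rvbcrvrp" (len 8), cursors c1@1 c2@5 c3@7, authorship 1...2.3.
After op 2 (move_right): buffer="rvbcrvrp" (len 8), cursors c1@2 c2@6 c3@8, authorship 1...2.3.
After op 3 (insert('t')): buffer="rvtbcrvtrpt" (len 11), cursors c1@3 c2@8 c3@11, authorship 1.1..2.23.3
After op 4 (move_right): buffer="rvtbcrvtrpt" (len 11), cursors c1@4 c2@9 c3@11, authorship 1.1..2.23.3
After op 5 (delete): buffer="rvtcrvtp" (len 8), cursors c1@3 c2@7 c3@8, authorship 1.1.2.2.
After op 6 (move_right): buffer="rvtcrvtp" (len 8), cursors c1@4 c2@8 c3@8, authorship 1.1.2.2.

Answer: rvtcrvtp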